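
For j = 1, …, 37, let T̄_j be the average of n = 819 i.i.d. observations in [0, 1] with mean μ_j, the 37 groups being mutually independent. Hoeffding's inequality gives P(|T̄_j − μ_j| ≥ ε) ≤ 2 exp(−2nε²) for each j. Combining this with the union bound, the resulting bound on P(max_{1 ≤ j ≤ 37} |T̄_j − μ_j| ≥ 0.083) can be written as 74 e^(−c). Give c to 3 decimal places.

11.284

Union bound over the 37 events: P(max_{1 ≤ j ≤ 37} |T̄_j − μ_j| ≥ 0.083) ≤ 37·2·exp(−2nε²) = 74 exp(−2·819·0.083²).
So c = 2·819·0.083² = 11.2842.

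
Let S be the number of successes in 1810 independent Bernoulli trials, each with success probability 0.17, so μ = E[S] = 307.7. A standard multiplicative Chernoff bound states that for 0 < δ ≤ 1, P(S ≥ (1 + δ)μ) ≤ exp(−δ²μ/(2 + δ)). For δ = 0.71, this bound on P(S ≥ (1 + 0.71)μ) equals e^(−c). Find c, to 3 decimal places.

c = δ²μ/(2 + δ) = 0.71²·307.7/(2 + 0.71) = 57.2367.

57.237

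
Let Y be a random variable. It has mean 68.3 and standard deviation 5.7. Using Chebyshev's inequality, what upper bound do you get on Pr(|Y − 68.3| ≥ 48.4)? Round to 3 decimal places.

0.014

Chebyshev: Pr(|Y − μ| ≥ t) ≤ Var(Y)/t².
Var(Y) = σ² = 5.7² = 32.49.
Bound = 32.49 / 2342.56 = 0.0139.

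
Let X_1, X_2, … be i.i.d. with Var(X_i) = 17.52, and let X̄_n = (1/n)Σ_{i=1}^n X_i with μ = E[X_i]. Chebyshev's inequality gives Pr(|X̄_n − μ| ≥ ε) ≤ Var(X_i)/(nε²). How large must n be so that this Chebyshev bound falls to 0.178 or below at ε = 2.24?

Require 17.52/(n·2.24²) ≤ 0.178, i.e. n ≥ 17.52/(0.178·2.24²) = 19.616.
The smallest integer n is 20.

20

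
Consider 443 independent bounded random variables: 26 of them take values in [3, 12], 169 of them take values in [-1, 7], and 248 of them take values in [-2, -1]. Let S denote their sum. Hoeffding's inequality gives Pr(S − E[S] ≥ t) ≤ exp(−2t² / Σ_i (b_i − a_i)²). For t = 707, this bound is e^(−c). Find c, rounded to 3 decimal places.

75.907

Σ(b_i − a_i)² = 26·9² + 169·8² + 248·1² = 13170.
c = 2t² / 13170 = 2·707² / 13170 = 75.9072.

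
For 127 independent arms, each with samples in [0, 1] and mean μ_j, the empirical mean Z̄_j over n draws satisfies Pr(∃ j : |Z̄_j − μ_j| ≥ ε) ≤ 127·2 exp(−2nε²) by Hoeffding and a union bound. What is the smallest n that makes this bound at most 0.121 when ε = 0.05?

Need 2·127·exp(−2nε²) ≤ 0.121, i.e. exp(−2nε²) ≤ 0.121/254.
So 2nε² ≥ ln(254/0.121) = 7.649299.
Hence n ≥ 7.649299/(2·0.05²) = 1529.860.
The smallest integer n is 1530.

1530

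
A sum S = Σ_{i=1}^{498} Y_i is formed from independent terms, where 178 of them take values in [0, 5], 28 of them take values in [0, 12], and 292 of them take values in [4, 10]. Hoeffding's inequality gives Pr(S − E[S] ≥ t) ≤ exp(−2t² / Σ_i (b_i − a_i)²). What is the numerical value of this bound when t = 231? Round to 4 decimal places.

Σ(b_i − a_i)² = 178·5² + 28·12² + 292·6² = 18994.
Exponent = 2·231² / 18994 = 5.61872.
Bound = exp(−5.61872) = 0.00363.

0.0036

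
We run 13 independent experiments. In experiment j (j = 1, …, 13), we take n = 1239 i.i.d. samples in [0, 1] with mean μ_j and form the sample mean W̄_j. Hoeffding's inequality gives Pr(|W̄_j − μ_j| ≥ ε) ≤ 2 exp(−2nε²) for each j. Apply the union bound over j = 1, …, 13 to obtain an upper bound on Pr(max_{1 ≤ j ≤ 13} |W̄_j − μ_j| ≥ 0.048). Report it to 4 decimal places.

0.0862

Per-experiment Hoeffding bound: 2·exp(−2·1239·0.048²) = 2·exp(−5.70931) = 0.0066299.
Union bound over 13 events: 13·0.0066299 = 0.08619.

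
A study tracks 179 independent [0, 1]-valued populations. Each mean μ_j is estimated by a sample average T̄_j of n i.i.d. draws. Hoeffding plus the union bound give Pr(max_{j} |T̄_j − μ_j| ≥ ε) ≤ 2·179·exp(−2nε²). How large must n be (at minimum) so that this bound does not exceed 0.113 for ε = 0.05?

Need 2·179·exp(−2nε²) ≤ 0.113, i.e. exp(−2nε²) ≤ 0.113/358.
So 2nε² ≥ ln(358/0.113) = 8.060900.
Hence n ≥ 8.060900/(2·0.05²) = 1612.180.
The smallest integer n is 1613.

1613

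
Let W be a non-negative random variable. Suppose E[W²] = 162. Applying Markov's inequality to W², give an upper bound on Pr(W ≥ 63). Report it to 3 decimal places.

0.041

Since W ≥ 0, the event {W ≥ 63} is the same as {W² ≥ 3969}.
Markov's inequality applied to W² gives Pr(W² ≥ 3969) ≤ E[W²]/3969 = 162/3969 = 0.0408.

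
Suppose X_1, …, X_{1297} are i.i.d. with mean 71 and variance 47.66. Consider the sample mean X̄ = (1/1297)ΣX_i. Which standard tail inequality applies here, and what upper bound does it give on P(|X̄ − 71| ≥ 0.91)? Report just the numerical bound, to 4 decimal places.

0.0444

With mean and variance of each term known, Chebyshev's inequality bounds the deviation of the sum (or sample mean).
Var(X̄) = Var(X_i)/n = 47.66/1297 = 0.036746.
Chebyshev: P(|X̄ − 71| ≥ 0.91) ≤ Var(X̄)/(0.91)² = 47.66/(1297·0.91²) = 0.0444.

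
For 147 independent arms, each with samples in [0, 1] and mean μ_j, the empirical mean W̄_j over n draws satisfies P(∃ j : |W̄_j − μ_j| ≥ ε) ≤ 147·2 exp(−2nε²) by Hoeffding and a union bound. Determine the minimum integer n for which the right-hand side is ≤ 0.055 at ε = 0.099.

438

Need 2·147·exp(−2nε²) ≤ 0.055, i.e. exp(−2nε²) ≤ 0.055/294.
So 2nε² ≥ ln(294/0.055) = 8.584002.
Hence n ≥ 8.584002/(2·0.099²) = 437.915.
The smallest integer n is 438.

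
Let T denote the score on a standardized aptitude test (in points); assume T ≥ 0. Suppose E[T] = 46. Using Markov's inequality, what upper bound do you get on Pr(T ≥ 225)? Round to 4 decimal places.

0.2044

Markov's inequality: for a non-negative random variable, Pr(T ≥ a) ≤ E[T]/a.
Here E[T] = 46 and a = 225, so the bound is 46/225 = 0.2044.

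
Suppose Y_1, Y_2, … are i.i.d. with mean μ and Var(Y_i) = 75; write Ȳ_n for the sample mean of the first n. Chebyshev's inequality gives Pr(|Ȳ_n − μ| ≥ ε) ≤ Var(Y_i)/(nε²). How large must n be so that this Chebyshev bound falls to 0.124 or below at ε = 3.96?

39

Require 75/(n·3.96²) ≤ 0.124, i.e. n ≥ 75/(0.124·3.96²) = 38.570.
The smallest integer n is 39.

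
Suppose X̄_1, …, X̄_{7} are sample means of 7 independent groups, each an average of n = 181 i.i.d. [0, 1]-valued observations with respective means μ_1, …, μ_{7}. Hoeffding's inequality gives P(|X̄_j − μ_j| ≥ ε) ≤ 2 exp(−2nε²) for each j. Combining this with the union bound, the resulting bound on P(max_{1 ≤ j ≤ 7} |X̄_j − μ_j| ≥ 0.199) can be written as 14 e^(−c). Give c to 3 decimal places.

14.336

Union bound over the 7 events: P(max_{1 ≤ j ≤ 7} |X̄_j − μ_j| ≥ 0.199) ≤ 7·2·exp(−2nε²) = 14 exp(−2·181·0.199²).
So c = 2·181·0.199² = 14.3356.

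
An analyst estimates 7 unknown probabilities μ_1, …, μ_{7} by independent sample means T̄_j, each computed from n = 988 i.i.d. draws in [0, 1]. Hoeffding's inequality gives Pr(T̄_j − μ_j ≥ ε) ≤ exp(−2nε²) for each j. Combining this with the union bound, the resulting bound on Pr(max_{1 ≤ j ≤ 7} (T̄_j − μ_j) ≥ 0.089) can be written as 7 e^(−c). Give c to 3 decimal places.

Union bound over the 7 events: Pr(max_{1 ≤ j ≤ 7} (T̄_j − μ_j) ≥ 0.089) ≤ 7·exp(−2nε²) = 7 exp(−2·988·0.089²).
So c = 2·988·0.089² = 15.6519.

15.652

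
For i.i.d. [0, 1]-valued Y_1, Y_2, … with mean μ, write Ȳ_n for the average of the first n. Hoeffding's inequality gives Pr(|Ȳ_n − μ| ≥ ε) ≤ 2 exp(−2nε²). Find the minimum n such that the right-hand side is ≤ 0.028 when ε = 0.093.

247

Require 2·exp(−2nε²) ≤ 0.028, i.e. 2nε² ≥ ln(2/0.028) = 4.268698.
So n ≥ 4.268698 / (2·0.093²) = 246.774.
The smallest integer n is 247.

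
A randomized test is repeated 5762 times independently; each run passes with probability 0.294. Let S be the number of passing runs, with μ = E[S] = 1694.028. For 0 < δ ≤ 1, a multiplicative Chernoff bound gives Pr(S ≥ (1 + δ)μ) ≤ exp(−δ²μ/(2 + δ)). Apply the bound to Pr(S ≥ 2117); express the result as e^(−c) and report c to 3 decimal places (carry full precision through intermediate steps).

Write 2117 = (1 + δ)μ, so δ = 2117/1694.028 − 1 = 0.2496842…
Then the exponent is δ²μ/(2 + δ) = (2117 − μ)² / (μ·(2 + δ)) = 46.944109.

46.944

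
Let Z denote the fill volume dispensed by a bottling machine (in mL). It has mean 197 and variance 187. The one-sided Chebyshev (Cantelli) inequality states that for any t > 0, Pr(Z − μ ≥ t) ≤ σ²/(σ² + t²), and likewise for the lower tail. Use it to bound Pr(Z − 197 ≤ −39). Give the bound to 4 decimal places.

Here σ² = 187 and t = 39, so σ² + t² = 1708.
Cantelli's bound: 187/1708 = 0.1095.

0.1095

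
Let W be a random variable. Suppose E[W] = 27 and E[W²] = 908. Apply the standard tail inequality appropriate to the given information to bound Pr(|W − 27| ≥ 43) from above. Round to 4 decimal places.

0.0968

The first two moments determine the variance, so Chebyshev's inequality is the sharpest standard bound available.
Var(W) = E[W²] − (E[W])² = 908 − 729 = 179.
Chebyshev's inequality: Pr(|W − μ| ≥ t) ≤ Var(W)/t² = 179/1849 = 0.0968.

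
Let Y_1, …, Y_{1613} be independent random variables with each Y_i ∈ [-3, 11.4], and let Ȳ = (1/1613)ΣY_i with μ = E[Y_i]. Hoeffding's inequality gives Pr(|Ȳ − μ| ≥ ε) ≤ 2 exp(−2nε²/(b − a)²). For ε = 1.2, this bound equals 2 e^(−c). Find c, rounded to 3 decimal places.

c = 2nε²/(b − a)² = 2·1613·1.2² / 14.4² = 22.4028.

22.403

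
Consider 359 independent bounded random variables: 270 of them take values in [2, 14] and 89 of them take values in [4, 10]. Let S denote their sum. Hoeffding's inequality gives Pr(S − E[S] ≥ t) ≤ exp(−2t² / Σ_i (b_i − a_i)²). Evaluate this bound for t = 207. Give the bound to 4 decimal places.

0.1305

Σ(b_i − a_i)² = 270·12² + 89·6² = 42084.
Exponent = 2·207² / 42084 = 2.03636.
Bound = exp(−2.03636) = 0.13050.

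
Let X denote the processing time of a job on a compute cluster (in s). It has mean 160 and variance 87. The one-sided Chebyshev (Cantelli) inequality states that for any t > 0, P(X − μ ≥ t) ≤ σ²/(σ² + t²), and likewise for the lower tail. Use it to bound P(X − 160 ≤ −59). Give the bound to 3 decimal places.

Here σ² = 87 and t = 59, so σ² + t² = 3568.
Cantelli's bound: 87/3568 = 0.0244.

0.024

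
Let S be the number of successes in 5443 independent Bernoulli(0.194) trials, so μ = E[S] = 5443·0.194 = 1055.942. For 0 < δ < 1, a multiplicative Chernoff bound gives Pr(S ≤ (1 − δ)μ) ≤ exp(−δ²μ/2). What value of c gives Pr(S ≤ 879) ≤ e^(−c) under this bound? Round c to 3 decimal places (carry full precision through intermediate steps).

Write 879 = (1 − δ)μ, so δ = 1 − 879/1055.942 = 0.1675679…
Then the exponent is δ²μ/2 = (μ − 879)²/(2μ) = 14.824901.

14.825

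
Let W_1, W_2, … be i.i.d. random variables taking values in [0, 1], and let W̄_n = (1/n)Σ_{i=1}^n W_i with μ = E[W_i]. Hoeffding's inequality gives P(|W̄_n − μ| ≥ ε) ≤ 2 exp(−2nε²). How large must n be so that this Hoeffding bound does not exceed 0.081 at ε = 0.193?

44

Require 2·exp(−2nε²) ≤ 0.081, i.e. 2nε² ≥ ln(2/0.081) = 3.206453.
So n ≥ 3.206453 / (2·0.193²) = 43.041.
The smallest integer n is 44.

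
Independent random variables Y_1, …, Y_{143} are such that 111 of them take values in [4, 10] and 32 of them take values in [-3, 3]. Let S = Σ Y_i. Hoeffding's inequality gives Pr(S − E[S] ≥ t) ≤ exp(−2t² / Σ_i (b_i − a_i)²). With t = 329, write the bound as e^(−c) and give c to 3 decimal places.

Σ(b_i − a_i)² = 111·6² + 32·6² = 5148.
c = 2t² / 5148 = 2·329² / 5148 = 42.0517.

42.052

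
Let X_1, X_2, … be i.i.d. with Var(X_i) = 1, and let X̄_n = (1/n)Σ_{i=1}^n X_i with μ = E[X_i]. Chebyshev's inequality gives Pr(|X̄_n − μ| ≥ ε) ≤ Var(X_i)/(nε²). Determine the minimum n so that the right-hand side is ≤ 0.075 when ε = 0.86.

Require 1/(n·0.86²) ≤ 0.075, i.e. n ≥ 1/(0.075·0.86²) = 18.028.
The smallest integer n is 19.

19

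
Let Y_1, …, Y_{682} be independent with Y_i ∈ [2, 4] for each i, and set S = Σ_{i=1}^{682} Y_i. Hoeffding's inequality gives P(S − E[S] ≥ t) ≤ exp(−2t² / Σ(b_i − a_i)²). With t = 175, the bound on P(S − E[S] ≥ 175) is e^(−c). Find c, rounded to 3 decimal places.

22.452

Σ(b_i − a_i)² = 682·(2)² = 2728.
c = 2t²/2728 = 2·175²/2728 = 22.4523.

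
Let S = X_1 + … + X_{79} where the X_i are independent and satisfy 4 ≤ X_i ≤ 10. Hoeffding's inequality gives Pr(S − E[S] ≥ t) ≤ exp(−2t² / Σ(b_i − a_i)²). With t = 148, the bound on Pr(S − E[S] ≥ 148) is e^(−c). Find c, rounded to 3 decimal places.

Σ(b_i − a_i)² = 79·(6)² = 2844.
c = 2t²/2844 = 2·148²/2844 = 15.4037.

15.404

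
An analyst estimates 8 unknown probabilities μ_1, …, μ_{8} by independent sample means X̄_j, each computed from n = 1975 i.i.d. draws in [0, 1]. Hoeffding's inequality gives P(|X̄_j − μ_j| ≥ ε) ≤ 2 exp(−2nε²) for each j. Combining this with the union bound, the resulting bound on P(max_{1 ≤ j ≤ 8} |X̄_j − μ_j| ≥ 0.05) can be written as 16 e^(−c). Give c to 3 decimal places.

Union bound over the 8 events: P(max_{1 ≤ j ≤ 8} |X̄_j − μ_j| ≥ 0.05) ≤ 8·2·exp(−2nε²) = 16 exp(−2·1975·0.05²).
So c = 2·1975·0.05² = 9.8750.

9.875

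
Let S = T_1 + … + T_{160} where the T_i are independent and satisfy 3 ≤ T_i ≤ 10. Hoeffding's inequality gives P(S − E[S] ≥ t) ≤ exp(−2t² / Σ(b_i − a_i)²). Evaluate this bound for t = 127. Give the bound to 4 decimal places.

0.0163

Σ(b_i − a_i)² = 160·(7)² = 7840.
Exponent = 2·127²/7840 = 4.1145.
Bound = exp(−4.1145) = 0.01633.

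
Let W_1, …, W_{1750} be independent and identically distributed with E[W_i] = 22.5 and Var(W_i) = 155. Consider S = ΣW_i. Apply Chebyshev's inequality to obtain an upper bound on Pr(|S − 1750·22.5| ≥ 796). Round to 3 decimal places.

Var(S) = n·Var(W_i) = 1750·155 = 271250.
Chebyshev: Pr(|S − 1750·22.5| ≥ 796) ≤ Var(S)/796² = 271250/633616 = 0.4281.

0.428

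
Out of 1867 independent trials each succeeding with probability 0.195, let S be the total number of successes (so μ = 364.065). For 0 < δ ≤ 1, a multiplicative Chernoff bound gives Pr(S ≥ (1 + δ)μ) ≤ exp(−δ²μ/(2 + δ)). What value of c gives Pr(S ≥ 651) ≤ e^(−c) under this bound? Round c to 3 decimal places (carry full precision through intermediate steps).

Write 651 = (1 + δ)μ, so δ = 651/364.065 − 1 = 0.7881422…
Then the exponent is δ²μ/(2 + δ) = (651 − μ)² / (μ·(2 + δ)) = 81.109775.

81.110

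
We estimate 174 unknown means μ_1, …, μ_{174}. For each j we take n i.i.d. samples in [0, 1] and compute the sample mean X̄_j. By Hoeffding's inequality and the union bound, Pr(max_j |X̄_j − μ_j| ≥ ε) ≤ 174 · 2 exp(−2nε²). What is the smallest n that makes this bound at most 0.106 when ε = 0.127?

251

Need 2·174·exp(−2nε²) ≤ 0.106, i.e. exp(−2nε²) ≤ 0.106/348.
So 2nε² ≥ ln(348/0.106) = 8.096519.
Hence n ≥ 8.096519/(2·0.127²) = 250.993.
The smallest integer n is 251.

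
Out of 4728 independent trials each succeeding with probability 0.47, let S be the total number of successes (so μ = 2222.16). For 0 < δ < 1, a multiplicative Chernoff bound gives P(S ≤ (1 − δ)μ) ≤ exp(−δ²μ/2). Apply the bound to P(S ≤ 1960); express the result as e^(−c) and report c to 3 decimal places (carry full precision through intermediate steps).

Write 1960 = (1 − δ)μ, so δ = 1 − 1960/2222.16 = 0.1179753…
Then the exponent is δ²μ/2 = (μ − 1960)²/(2μ) = 15.464203.

15.464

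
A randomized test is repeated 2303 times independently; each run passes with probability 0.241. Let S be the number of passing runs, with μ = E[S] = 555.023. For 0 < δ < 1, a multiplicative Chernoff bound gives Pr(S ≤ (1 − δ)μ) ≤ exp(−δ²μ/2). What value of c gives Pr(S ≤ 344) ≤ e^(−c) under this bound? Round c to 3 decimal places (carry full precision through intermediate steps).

40.116

Write 344 = (1 − δ)μ, so δ = 1 − 344/555.023 = 0.3802059…
Then the exponent is δ²μ/2 = (μ − 344)²/(2μ) = 40.116091.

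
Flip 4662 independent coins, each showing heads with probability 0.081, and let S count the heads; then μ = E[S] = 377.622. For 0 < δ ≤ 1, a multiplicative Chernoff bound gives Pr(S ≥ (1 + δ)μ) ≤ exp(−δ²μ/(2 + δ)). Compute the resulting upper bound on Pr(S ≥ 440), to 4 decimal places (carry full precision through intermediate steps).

Write 440 = (1 + δ)μ, so δ = 440/377.622 − 1 = 0.1651864…
Then the exponent is δ²μ/(2 + δ) = (440 − μ)² / (μ·(2 + δ)) = 4.758941.
Bound = exp(−4.758941) = 0.00857.

0.0086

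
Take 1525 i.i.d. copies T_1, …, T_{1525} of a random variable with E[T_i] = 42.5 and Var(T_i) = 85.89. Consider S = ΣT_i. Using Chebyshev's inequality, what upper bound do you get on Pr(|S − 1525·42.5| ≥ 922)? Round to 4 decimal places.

0.1541

Var(S) = n·Var(T_i) = 1525·85.89 = 130982.25.
Chebyshev: Pr(|S − 1525·42.5| ≥ 922) ≤ Var(S)/922² = 130982.25/850084 = 0.1541.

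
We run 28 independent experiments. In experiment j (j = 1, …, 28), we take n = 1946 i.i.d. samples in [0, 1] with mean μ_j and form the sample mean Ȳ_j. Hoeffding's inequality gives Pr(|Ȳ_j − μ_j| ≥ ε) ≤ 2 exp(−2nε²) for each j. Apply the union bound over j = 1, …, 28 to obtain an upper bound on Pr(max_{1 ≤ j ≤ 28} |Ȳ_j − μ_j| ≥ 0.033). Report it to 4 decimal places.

0.8081

Per-experiment Hoeffding bound: 2·exp(−2·1946·0.033²) = 2·exp(−4.23839) = 0.028862.
Union bound over 28 events: 28·0.028862 = 0.80813.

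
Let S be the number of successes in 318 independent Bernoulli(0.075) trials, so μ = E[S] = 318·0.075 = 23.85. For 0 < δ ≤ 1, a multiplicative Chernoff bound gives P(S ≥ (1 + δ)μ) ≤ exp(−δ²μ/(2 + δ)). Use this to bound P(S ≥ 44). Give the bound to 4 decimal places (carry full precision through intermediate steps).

Write 44 = (1 + δ)μ, so δ = 44/23.85 − 1 = 0.8448637…
Then the exponent is δ²μ/(2 + δ) = (44 − μ)² / (μ·(2 + δ)) = 5.984119.
Bound = exp(−5.984119) = 0.00252.

0.0025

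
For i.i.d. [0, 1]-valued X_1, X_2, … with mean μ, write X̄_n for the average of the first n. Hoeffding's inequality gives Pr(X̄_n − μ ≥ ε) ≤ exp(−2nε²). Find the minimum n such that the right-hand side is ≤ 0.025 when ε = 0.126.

Require exp(−2nε²) ≤ 0.025, i.e. 2nε² ≥ ln(1/0.025) = 3.688879.
So n ≥ 3.688879 / (2·0.126²) = 116.178.
The smallest integer n is 117.

117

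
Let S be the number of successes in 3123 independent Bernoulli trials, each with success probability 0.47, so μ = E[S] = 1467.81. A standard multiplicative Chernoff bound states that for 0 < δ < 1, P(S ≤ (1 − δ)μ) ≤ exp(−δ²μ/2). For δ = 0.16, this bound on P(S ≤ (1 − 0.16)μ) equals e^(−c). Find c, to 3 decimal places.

18.788

c = δ²μ/2 = 0.16²·1467.81/2 = 18.7880.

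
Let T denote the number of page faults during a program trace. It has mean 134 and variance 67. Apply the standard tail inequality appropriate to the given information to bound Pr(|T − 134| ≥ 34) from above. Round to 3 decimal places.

0.058

Mean and variance are known, so Chebyshev's inequality applies.
Chebyshev: Pr(|T − μ| ≥ t) ≤ Var(T)/t².
Bound = 67 / 1156 = 0.0580.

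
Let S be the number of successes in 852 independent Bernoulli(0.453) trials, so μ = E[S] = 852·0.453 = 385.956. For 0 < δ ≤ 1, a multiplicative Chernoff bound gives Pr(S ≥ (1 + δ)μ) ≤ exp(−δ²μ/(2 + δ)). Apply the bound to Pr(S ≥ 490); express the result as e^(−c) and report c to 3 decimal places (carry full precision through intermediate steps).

Write 490 = (1 + δ)μ, so δ = 490/385.956 − 1 = 0.2695748…
Then the exponent is δ²μ/(2 + δ) = (490 − μ)² / (μ·(2 + δ)) = 12.358102.

12.358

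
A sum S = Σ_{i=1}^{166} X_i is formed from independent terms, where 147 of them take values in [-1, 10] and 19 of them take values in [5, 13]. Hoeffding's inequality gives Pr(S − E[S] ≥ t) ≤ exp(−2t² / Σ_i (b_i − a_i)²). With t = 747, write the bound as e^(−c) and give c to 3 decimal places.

Σ(b_i − a_i)² = 147·11² + 19·8² = 19003.
c = 2t² / 19003 = 2·747² / 19003 = 58.7285.

58.729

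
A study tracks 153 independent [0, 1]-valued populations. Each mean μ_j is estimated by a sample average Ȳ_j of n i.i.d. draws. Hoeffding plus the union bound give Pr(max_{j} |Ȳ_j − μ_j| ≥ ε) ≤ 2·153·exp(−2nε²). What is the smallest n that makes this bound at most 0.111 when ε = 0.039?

2605

Need 2·153·exp(−2nε²) ≤ 0.111, i.e. exp(−2nε²) ≤ 0.111/306.
So 2nε² ≥ ln(306/0.111) = 7.921810.
Hence n ≥ 7.921810/(2·0.039²) = 2604.145.
The smallest integer n is 2605.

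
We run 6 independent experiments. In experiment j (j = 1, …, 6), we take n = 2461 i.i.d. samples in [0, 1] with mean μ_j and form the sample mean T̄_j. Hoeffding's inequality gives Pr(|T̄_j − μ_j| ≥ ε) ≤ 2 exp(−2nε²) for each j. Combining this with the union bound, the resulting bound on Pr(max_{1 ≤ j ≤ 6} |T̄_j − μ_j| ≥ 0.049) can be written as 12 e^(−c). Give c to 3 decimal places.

Union bound over the 6 events: Pr(max_{1 ≤ j ≤ 6} |T̄_j − μ_j| ≥ 0.049) ≤ 6·2·exp(−2nε²) = 12 exp(−2·2461·0.049²).
So c = 2·2461·0.049² = 11.8177.

11.818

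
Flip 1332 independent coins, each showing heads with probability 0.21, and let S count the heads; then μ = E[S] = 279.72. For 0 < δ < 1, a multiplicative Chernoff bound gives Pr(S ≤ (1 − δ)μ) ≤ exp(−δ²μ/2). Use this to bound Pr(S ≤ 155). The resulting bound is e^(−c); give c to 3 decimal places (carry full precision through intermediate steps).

27.805

Write 155 = (1 − δ)μ, so δ = 1 − 155/279.72 = 0.4458744…
Then the exponent is δ²μ/2 = (μ − 155)²/(2μ) = 27.804730.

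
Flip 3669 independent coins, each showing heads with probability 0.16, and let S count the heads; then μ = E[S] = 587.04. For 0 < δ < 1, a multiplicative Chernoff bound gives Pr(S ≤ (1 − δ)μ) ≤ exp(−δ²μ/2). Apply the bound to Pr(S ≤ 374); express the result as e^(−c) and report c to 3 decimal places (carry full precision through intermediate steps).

38.657

Write 374 = (1 − δ)μ, so δ = 1 − 374/587.04 = 0.3629054…
Then the exponent is δ²μ/2 = (μ − 374)²/(2μ) = 38.656686.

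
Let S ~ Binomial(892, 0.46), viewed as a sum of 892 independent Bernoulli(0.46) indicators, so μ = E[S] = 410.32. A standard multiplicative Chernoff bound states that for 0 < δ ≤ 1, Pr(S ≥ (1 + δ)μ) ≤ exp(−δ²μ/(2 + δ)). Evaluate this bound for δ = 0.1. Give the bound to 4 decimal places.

Exponent = δ²μ/(2 + δ) = 0.1²·410.32/2.1 = 1.9539.
Bound = exp(−1.9539) = 0.14172.

0.1417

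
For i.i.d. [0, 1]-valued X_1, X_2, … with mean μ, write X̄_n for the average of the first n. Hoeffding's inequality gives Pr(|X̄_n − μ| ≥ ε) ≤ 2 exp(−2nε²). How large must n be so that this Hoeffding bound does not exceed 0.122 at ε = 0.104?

Require 2·exp(−2nε²) ≤ 0.122, i.e. 2nε² ≥ ln(2/0.122) = 2.796881.
So n ≥ 2.796881 / (2·0.104²) = 129.294.
The smallest integer n is 130.

130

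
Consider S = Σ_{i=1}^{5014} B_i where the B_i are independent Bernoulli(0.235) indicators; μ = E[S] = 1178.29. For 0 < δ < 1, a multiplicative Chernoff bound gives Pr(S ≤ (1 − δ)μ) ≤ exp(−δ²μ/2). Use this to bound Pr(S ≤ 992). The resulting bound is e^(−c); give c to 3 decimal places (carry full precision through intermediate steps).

14.726

Write 992 = (1 − δ)μ, so δ = 1 − 992/1178.29 = 0.158102…
Then the exponent is δ²μ/2 = (μ − 992)²/(2μ) = 14.726410.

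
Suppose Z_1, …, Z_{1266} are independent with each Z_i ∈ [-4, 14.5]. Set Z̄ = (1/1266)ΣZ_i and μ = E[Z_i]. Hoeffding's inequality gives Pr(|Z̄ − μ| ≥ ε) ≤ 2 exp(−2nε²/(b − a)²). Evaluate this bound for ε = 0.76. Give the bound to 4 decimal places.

0.0279

Exponent: 2nε²/(b − a)² = 2·1266·0.76² / 18.5² = 4.27314.
Bound = 2·exp(−4.27314) = 0.02788.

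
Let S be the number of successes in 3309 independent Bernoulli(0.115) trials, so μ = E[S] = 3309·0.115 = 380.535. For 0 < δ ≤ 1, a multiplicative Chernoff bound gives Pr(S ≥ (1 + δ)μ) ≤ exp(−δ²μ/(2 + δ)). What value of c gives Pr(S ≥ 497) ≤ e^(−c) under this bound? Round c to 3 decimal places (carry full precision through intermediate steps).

15.457

Write 497 = (1 + δ)μ, so δ = 497/380.535 − 1 = 0.3060559…
Then the exponent is δ²μ/(2 + δ) = (497 − μ)² / (μ·(2 + δ)) = 15.457043.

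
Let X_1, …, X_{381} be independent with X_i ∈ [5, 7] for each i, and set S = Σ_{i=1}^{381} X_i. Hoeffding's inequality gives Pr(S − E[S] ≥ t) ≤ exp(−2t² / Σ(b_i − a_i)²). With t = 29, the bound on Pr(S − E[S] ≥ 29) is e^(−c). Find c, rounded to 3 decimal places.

Σ(b_i − a_i)² = 381·(2)² = 1524.
c = 2t²/1524 = 2·29²/1524 = 1.1037.

1.104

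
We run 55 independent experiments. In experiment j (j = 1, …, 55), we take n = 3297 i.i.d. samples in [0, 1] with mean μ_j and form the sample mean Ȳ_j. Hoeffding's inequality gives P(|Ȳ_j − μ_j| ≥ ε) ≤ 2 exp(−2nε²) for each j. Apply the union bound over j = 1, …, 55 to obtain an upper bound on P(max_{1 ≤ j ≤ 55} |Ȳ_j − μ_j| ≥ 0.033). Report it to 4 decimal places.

0.0837

Per-experiment Hoeffding bound: 2·exp(−2·3297·0.033²) = 2·exp(−7.18087) = 0.001522.
Union bound over 55 events: 55·0.001522 = 0.08371.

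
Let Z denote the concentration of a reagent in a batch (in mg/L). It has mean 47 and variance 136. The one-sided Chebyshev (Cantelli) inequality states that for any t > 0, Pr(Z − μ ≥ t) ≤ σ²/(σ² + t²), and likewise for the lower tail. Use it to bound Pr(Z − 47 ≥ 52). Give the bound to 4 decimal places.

Here σ² = 136 and t = 52, so σ² + t² = 2840.
Cantelli's bound: 136/2840 = 0.0479.

0.0479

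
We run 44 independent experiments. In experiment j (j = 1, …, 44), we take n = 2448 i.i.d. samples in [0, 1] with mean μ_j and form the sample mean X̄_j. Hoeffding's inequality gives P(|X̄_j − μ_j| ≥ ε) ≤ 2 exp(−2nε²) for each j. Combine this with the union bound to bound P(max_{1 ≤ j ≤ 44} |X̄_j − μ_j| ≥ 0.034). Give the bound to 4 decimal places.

Per-experiment Hoeffding bound: 2·exp(−2·2448·0.034²) = 2·exp(−5.65978) = 0.0069666.
Union bound over 44 events: 44·0.0069666 = 0.30653.

0.3065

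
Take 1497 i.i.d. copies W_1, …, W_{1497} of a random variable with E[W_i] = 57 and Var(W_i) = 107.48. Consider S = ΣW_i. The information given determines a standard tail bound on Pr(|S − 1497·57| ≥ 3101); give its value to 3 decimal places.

With mean and variance of each term known, Chebyshev's inequality bounds the deviation of the sum (or sample mean).
Var(S) = n·Var(W_i) = 1497·107.48 = 160897.56.
Chebyshev: Pr(|S − 1497·57| ≥ 3101) ≤ Var(S)/3101² = 160897.56/9616201 = 0.0167.

0.017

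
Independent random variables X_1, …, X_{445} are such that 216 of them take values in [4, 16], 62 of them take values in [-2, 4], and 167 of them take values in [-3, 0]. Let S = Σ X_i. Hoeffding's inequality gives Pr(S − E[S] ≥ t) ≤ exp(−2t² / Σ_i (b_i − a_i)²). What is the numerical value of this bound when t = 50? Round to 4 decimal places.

0.8663

Σ(b_i − a_i)² = 216·12² + 62·6² + 167·3² = 34839.
Exponent = 2·50² / 34839 = 0.14352.
Bound = exp(−0.14352) = 0.86631.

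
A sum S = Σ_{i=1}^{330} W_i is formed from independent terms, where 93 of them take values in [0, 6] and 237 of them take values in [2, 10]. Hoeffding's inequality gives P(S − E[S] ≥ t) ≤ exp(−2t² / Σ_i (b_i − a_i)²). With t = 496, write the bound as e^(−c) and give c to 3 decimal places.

Σ(b_i − a_i)² = 93·6² + 237·8² = 18516.
c = 2t² / 18516 = 2·496² / 18516 = 26.5733.

26.573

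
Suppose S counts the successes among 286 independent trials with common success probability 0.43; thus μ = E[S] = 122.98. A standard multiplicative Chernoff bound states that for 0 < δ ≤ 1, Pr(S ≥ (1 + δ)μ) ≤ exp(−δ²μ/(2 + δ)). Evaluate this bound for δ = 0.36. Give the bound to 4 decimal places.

0.0012

Exponent = δ²μ/(2 + δ) = 0.36²·122.98/2.36 = 6.7535.
Bound = exp(−6.7535) = 0.00117.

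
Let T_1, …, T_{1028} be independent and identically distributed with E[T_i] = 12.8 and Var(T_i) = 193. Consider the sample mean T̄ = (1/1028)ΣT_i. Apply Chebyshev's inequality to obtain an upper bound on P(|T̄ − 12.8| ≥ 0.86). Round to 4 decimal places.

Var(T̄) = Var(T_i)/n = 193/1028 = 0.18774.
Chebyshev: P(|T̄ − 12.8| ≥ 0.86) ≤ Var(T̄)/(0.86)² = 193/(1028·0.86²) = 0.2538.

0.2538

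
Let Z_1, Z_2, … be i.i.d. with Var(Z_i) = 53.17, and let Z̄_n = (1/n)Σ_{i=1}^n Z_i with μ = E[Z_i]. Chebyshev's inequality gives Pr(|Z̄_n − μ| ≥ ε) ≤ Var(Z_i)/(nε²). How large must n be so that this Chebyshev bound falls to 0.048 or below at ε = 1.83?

331

Require 53.17/(n·1.83²) ≤ 0.048, i.e. n ≥ 53.17/(0.048·1.83²) = 330.768.
The smallest integer n is 331.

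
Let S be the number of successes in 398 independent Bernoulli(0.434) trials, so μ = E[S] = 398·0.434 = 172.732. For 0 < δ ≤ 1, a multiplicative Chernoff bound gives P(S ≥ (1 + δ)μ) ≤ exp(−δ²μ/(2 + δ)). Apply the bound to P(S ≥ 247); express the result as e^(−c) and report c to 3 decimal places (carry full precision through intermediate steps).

Write 247 = (1 + δ)μ, so δ = 247/172.732 − 1 = 0.4299609…
Then the exponent is δ²μ/(2 + δ) = (247 − μ)² / (μ·(2 + δ)) = 13.141090.

13.141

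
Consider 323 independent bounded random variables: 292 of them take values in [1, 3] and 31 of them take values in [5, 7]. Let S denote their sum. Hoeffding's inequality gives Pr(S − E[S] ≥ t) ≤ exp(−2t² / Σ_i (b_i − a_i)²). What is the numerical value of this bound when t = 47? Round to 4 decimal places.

Σ(b_i − a_i)² = 292·2² + 31·2² = 1292.
Exponent = 2·47² / 1292 = 3.41950.
Bound = exp(−3.41950) = 0.03273.

0.0327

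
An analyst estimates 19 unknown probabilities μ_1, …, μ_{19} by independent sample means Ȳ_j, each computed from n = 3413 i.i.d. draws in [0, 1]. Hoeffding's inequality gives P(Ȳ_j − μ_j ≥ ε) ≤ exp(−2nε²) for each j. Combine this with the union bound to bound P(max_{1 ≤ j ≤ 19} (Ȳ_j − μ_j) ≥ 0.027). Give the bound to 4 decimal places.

0.1311

Per-experiment Hoeffding bound: exp(−2·3413·0.027²) = exp(−4.97615) = 0.0069006.
Union bound over 19 events: 19·0.0069006 = 0.13111.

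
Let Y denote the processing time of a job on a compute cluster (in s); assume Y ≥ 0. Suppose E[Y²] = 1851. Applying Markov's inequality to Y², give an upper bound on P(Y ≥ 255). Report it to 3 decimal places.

Since Y ≥ 0, the event {Y ≥ 255} is the same as {Y² ≥ 65025}.
Markov's inequality applied to Y² gives P(Y² ≥ 65025) ≤ E[Y²]/65025 = 1851/65025 = 0.0285.

0.028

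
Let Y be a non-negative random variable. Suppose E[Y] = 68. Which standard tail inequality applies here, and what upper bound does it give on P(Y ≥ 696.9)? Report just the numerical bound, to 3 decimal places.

Only the mean of a non-negative variable is known, so Markov's inequality is the applicable tail bound.
Markov's inequality: for a non-negative random variable, P(Y ≥ a) ≤ E[Y]/a.
Here E[Y] = 68 and a = 696.9, so the bound is 68/696.9 = 0.0976.

0.098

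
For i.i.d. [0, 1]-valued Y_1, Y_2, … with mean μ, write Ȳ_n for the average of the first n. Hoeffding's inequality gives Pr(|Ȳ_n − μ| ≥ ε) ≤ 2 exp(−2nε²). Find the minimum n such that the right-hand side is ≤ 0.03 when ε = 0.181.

65

Require 2·exp(−2nε²) ≤ 0.03, i.e. 2nε² ≥ ln(2/0.03) = 4.199705.
So n ≥ 4.199705 / (2·0.181²) = 64.096.
The smallest integer n is 65.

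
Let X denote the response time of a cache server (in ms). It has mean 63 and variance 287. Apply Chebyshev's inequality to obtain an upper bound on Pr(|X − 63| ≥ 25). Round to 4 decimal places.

Chebyshev: Pr(|X − μ| ≥ t) ≤ Var(X)/t².
Bound = 287 / 625 = 0.4592.

0.4592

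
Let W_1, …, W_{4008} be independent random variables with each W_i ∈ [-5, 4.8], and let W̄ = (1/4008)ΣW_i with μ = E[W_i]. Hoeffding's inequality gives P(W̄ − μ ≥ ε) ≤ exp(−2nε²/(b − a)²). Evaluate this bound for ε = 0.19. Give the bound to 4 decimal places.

0.0491

Exponent: 2nε²/(b − a)² = 2·4008·0.19² / 9.8² = 3.01309.
Bound = exp(−3.01309) = 0.04914.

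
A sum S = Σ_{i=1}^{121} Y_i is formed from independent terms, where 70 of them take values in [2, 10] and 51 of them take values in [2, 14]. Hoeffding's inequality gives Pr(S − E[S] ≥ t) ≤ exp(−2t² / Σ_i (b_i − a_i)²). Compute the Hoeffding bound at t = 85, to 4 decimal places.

0.2946

Σ(b_i − a_i)² = 70·8² + 51·12² = 11824.
Exponent = 2·85² / 11824 = 1.22209.
Bound = exp(−1.22209) = 0.29461.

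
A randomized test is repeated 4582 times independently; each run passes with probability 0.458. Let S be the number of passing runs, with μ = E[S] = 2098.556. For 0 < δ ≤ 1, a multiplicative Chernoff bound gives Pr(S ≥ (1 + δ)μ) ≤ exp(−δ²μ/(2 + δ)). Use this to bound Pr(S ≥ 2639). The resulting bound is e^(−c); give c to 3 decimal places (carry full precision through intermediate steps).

Write 2639 = (1 + δ)μ, so δ = 2639/2098.556 − 1 = 0.2575314…
Then the exponent is δ²μ/(2 + δ) = (2639 − μ)² / (μ·(2 + δ)) = 61.651982.

61.652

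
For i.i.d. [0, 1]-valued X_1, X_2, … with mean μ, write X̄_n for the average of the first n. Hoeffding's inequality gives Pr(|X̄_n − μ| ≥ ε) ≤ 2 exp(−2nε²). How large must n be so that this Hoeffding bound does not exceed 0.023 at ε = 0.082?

Require 2·exp(−2nε²) ≤ 0.023, i.e. 2nε² ≥ ln(2/0.023) = 4.465408.
So n ≥ 4.465408 / (2·0.082²) = 332.050.
The smallest integer n is 333.

333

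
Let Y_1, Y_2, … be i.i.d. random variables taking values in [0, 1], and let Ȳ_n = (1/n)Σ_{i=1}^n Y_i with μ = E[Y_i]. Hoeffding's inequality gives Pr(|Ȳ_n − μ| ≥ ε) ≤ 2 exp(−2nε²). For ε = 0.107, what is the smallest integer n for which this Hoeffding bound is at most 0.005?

262

Require 2·exp(−2nε²) ≤ 0.005, i.e. 2nε² ≥ ln(2/0.005) = 5.991465.
So n ≥ 5.991465 / (2·0.107²) = 261.659.
The smallest integer n is 262.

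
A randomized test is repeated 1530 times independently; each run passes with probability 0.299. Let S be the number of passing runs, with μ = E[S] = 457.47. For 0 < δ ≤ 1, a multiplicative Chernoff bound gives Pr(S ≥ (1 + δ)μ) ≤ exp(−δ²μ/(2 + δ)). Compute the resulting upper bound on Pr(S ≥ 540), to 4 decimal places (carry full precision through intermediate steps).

0.0011

Write 540 = (1 + δ)μ, so δ = 540/457.47 − 1 = 0.1804053…
Then the exponent is δ²μ/(2 + δ) = (540 − μ)² / (μ·(2 + δ)) = 6.828477.
Bound = exp(−6.828477) = 0.00108.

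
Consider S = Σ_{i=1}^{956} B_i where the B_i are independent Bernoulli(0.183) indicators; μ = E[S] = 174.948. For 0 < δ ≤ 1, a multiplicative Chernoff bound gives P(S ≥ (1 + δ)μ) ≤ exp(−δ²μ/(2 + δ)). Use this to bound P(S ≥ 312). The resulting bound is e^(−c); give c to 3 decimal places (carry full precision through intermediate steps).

38.573

Write 312 = (1 + δ)μ, so δ = 312/174.948 − 1 = 0.7833871…
Then the exponent is δ²μ/(2 + δ) = (312 − μ)² / (μ·(2 + δ)) = 38.573422.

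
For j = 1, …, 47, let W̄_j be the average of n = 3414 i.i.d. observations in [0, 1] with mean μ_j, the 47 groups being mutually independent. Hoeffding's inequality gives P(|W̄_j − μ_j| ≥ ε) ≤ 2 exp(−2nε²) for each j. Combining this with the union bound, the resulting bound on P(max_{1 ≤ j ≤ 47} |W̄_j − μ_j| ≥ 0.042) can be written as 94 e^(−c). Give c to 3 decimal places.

12.045

Union bound over the 47 events: P(max_{1 ≤ j ≤ 47} |W̄_j − μ_j| ≥ 0.042) ≤ 47·2·exp(−2nε²) = 94 exp(−2·3414·0.042²).
So c = 2·3414·0.042² = 12.0446.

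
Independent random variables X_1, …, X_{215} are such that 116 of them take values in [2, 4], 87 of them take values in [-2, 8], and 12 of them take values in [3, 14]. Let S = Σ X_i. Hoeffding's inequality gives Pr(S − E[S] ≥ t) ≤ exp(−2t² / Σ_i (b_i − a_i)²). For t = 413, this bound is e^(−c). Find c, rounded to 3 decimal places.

32.134

Σ(b_i − a_i)² = 116·2² + 87·10² + 12·11² = 10616.
c = 2t² / 10616 = 2·413² / 10616 = 32.1343.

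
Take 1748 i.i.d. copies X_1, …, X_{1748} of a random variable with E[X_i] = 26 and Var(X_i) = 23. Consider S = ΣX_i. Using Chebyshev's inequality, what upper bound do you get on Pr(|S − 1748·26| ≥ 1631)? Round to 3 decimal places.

0.015

Var(S) = n·Var(X_i) = 1748·23 = 40204.
Chebyshev: Pr(|S − 1748·26| ≥ 1631) ≤ Var(S)/1631² = 40204/2660161 = 0.0151.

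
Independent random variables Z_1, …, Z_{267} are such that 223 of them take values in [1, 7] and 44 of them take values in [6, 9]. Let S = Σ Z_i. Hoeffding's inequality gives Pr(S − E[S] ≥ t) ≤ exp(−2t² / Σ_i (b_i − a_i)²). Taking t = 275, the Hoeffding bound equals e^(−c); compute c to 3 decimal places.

Σ(b_i − a_i)² = 223·6² + 44·3² = 8424.
c = 2t² / 8424 = 2·275² / 8424 = 17.9547.

17.955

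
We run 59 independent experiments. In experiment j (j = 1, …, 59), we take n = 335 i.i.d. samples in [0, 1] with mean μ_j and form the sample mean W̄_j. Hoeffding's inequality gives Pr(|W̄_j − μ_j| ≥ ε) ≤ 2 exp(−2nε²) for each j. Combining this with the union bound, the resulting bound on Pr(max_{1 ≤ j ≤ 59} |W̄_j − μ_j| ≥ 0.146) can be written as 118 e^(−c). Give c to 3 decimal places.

14.282

Union bound over the 59 events: Pr(max_{1 ≤ j ≤ 59} |W̄_j − μ_j| ≥ 0.146) ≤ 59·2·exp(−2nε²) = 118 exp(−2·335·0.146²).
So c = 2·335·0.146² = 14.2817.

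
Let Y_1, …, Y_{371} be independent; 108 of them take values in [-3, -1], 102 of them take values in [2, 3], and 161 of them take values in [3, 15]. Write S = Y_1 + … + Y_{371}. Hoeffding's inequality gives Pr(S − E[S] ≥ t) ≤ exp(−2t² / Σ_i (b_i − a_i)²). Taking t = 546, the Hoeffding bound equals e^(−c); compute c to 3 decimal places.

Σ(b_i − a_i)² = 108·2² + 102·1² + 161·12² = 23718.
c = 2t² / 23718 = 2·546² / 23718 = 25.1384.

25.138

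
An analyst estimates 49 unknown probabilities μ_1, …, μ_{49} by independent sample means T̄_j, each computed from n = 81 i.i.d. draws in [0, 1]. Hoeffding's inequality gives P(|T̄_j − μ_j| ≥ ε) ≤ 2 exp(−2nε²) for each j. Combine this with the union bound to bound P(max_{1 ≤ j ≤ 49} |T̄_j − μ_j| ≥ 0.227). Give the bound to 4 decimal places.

0.0232

Per-experiment Hoeffding bound: 2·exp(−2·81·0.227²) = 2·exp(−8.34770) = 0.00047388.
Union bound over 49 events: 49·0.00047388 = 0.02322.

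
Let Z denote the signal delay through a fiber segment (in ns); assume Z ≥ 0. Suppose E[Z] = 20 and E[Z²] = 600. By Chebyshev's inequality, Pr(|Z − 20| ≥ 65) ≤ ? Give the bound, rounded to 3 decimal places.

0.047

Var(Z) = E[Z²] − (E[Z])² = 600 − 400 = 200.
Chebyshev's inequality: Pr(|Z − μ| ≥ t) ≤ Var(Z)/t² = 200/4225 = 0.0473.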